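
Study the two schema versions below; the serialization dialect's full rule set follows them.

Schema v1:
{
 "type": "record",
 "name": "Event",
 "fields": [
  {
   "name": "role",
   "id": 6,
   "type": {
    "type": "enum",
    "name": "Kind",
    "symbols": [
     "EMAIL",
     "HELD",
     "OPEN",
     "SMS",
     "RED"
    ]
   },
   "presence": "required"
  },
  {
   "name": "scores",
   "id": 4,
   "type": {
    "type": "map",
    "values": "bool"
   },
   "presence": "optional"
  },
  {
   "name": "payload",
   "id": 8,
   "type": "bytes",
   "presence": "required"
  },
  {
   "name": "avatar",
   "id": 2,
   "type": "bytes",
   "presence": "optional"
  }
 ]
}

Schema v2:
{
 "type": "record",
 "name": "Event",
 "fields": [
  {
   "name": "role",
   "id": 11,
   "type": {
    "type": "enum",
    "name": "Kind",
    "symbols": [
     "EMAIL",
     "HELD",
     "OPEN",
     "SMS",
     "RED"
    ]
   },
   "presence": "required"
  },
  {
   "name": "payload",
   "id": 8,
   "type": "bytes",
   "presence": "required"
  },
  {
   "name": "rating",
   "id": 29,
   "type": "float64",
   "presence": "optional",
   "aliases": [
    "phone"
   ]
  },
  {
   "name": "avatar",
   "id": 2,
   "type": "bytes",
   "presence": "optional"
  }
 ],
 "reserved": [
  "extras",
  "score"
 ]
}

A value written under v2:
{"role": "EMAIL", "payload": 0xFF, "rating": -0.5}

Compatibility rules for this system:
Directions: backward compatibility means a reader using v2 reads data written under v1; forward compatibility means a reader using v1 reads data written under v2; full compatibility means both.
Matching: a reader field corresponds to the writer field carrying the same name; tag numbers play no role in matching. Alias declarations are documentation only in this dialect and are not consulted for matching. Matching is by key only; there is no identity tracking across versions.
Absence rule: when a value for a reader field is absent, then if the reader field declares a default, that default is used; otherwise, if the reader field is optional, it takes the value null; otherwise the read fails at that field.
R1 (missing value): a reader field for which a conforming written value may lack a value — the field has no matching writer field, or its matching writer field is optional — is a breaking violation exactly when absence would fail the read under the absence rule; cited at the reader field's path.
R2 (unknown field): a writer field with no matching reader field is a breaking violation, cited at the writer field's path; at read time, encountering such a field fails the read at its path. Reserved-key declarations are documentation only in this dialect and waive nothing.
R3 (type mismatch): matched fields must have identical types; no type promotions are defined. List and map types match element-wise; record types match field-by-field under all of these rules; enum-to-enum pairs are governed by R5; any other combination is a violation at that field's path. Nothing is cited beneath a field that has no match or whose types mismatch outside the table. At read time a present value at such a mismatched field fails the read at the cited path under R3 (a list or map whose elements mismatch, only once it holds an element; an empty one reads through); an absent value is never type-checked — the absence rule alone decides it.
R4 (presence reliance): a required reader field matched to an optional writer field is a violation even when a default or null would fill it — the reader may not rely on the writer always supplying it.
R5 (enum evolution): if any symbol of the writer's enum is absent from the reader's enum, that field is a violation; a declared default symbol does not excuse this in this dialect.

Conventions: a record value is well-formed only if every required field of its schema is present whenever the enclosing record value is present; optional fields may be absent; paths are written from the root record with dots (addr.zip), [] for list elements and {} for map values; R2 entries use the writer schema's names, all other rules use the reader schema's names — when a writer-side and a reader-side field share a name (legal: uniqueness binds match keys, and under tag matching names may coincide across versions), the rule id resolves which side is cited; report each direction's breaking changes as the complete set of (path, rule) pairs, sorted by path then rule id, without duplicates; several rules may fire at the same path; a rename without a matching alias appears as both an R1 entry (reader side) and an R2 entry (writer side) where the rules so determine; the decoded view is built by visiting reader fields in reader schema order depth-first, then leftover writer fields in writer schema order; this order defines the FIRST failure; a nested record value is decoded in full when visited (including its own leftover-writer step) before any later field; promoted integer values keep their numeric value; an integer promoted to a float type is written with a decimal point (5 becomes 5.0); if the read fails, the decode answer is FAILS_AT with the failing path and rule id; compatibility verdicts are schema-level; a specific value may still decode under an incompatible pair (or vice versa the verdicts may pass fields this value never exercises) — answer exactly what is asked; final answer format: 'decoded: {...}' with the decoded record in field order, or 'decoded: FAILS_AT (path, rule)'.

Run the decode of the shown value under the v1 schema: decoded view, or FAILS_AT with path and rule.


in Event below, arrows point writer -> reader
decode (reader v1):
  role := "EMAIL"
  scores := null (absent, optional -> null)
  payload := 0xFF
  avatar := null (absent, optional -> null)
  read fails at rating under R2 (unknown field)
  => FAILS_AT (rating, R2)
diffs on Event not affecting the asked answer:
  field role in record Event: tag 6 changed to 11 -> fires no rule on Event under this dialect and leaves the result unchanged
  removed field scores from record Event -> a verdict-level change on Event — the shown value reads the same

decoded: FAILS_AT (rating, R2)


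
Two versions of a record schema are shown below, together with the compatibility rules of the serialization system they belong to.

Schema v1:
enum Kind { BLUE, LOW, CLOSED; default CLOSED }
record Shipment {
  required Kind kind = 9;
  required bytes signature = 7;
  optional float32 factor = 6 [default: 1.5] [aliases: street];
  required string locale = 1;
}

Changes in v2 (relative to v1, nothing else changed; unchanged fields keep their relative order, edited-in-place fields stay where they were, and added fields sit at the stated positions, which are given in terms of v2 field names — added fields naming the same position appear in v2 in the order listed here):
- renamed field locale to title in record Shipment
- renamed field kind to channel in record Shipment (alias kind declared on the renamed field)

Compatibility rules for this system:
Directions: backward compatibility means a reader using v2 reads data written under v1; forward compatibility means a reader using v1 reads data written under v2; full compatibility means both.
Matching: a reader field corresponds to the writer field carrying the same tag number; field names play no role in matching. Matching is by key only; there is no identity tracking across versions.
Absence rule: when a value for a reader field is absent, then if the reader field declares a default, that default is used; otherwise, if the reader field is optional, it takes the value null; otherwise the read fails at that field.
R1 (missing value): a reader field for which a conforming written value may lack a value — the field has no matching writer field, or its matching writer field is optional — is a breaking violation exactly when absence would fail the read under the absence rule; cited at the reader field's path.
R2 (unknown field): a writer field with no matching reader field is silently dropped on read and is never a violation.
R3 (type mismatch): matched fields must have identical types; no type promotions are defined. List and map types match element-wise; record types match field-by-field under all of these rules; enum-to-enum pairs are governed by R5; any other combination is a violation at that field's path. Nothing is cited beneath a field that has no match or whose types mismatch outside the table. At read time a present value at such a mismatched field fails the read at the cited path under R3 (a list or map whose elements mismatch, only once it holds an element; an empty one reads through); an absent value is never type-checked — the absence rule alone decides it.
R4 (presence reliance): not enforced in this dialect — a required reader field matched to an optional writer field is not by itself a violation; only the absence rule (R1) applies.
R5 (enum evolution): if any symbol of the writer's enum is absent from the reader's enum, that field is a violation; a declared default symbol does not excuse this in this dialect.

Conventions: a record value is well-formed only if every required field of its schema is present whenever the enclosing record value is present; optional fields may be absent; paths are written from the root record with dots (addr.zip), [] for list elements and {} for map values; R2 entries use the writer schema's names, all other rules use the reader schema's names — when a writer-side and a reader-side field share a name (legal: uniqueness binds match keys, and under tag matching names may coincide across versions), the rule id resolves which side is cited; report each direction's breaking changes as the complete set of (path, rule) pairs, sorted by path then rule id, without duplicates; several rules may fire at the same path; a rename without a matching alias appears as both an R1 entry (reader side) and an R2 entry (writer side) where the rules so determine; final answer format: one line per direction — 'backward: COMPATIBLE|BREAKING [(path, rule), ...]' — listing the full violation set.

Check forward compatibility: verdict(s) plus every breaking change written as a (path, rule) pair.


in Shipment below, arrows point writer -> reader
forward analysis of Shipment with v1 as reader and v2 as writer:
  writer required, Kind -> Kind: reader kind maps from writer channel
  writer required, bytes -> bytes: reader signature maps from writer signature
  writer optional, float32 -> float32: reader factor maps from writer factor
  writer required, string -> string: reader locale maps from writer title
  nothing fires on Shipment: forward is COMPATIBLE
checking off the Shipment differences that do not matter here:
  renamed field locale to title in record Shipment -> inert for the asked Shipment verdict: nothing fires
  renamed field kind to channel in record Shipment (alias kind declared on the renamed field) -> inert for the asked Shipment verdict: nothing fires

forward: COMPATIBLE []


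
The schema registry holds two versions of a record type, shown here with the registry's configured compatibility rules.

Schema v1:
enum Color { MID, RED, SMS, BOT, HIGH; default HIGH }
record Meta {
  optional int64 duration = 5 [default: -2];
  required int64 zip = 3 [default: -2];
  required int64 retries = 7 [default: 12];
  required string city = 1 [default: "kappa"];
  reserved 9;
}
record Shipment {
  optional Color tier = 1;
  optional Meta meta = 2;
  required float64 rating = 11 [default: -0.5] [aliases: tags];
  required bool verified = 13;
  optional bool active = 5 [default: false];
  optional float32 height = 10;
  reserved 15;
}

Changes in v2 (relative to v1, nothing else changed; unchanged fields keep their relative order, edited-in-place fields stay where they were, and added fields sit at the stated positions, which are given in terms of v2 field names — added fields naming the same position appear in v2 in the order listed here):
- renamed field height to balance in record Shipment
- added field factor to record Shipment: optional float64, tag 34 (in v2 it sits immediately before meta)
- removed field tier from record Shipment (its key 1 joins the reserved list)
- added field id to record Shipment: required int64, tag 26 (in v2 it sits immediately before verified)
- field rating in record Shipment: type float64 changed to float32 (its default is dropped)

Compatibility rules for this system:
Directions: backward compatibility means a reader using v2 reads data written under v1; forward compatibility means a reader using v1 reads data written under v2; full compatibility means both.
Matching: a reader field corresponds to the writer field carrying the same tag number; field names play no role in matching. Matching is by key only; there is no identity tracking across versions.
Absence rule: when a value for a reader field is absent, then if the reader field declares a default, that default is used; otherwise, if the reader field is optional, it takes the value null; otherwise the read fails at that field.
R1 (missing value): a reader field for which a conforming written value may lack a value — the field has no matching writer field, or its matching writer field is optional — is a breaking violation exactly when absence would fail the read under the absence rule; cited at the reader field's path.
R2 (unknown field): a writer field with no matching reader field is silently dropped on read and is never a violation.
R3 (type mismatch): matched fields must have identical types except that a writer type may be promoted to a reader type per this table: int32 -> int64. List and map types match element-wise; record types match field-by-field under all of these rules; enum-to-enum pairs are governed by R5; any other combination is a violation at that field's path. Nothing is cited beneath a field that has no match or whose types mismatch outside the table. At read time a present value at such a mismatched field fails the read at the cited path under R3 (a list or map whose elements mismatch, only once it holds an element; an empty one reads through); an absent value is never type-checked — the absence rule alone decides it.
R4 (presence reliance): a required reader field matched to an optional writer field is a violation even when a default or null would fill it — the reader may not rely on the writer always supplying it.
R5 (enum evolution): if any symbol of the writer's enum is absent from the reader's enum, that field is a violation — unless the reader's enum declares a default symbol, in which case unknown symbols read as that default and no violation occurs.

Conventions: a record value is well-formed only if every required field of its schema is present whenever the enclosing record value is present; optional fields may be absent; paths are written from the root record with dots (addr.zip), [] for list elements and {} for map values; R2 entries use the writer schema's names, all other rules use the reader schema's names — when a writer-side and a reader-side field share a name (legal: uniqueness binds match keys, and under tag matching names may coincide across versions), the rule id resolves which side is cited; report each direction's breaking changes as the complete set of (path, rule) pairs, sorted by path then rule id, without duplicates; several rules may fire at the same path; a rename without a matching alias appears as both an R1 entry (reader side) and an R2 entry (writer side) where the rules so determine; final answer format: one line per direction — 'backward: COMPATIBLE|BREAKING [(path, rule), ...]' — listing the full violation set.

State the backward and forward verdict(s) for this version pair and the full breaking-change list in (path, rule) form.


backward: BREAKING [(id, R1), (rating, R3)]; forward: BREAKING [(rating, R3)]

in Shipment below, arrows point writer -> reader
backward analysis of Shipment with v2 as reader and v1 as writer:
  no writer field matches reader factor
  meta: paired with writer meta (Meta -> Meta; writer optional)
  rating: paired with writer rating (float64 -> float32; writer required)
  no writer field matches reader id
  verified: paired with writer verified (bool -> bool; writer required)
  active: paired with writer active (bool -> bool; writer optional)
  balance: paired with writer height (float32 -> float32; writer optional)
  writer field tier has no reader counterpart
  meta.duration: paired with writer meta.duration (int64 -> int64; writer optional)
  meta.zip: paired with writer meta.zip (int64 -> int64; writer required)
  meta.retries: paired with writer meta.retries (int64 -> int64; writer required)
  meta.city: paired with writer meta.city (string -> string; writer required)
  R1 fires at id
  R3 fires at rating
  => backward: BREAKING (2)
forward analysis of Shipment with v1 as reader and v2 as writer:
  no writer field matches reader tier
  meta: paired with writer meta (Meta -> Meta; writer optional)
  rating: paired with writer rating (float32 -> float64; writer required)
  verified: paired with writer verified (bool -> bool; writer required)
  active: paired with writer active (bool -> bool; writer optional)
  height: paired with writer balance (float32 -> float32; writer optional)
  writer field factor has no reader counterpart
  writer field id has no reader counterpart
  meta.duration: paired with writer meta.duration (int64 -> int64; writer optional)
  meta.zip: paired with writer meta.zip (int64 -> int64; writer required)
  meta.retries: paired with writer meta.retries (int64 -> int64; writer required)
  meta.city: paired with writer meta.city (string -> string; writer required)
  R3 fires at rating
  => forward: BREAKING (1)


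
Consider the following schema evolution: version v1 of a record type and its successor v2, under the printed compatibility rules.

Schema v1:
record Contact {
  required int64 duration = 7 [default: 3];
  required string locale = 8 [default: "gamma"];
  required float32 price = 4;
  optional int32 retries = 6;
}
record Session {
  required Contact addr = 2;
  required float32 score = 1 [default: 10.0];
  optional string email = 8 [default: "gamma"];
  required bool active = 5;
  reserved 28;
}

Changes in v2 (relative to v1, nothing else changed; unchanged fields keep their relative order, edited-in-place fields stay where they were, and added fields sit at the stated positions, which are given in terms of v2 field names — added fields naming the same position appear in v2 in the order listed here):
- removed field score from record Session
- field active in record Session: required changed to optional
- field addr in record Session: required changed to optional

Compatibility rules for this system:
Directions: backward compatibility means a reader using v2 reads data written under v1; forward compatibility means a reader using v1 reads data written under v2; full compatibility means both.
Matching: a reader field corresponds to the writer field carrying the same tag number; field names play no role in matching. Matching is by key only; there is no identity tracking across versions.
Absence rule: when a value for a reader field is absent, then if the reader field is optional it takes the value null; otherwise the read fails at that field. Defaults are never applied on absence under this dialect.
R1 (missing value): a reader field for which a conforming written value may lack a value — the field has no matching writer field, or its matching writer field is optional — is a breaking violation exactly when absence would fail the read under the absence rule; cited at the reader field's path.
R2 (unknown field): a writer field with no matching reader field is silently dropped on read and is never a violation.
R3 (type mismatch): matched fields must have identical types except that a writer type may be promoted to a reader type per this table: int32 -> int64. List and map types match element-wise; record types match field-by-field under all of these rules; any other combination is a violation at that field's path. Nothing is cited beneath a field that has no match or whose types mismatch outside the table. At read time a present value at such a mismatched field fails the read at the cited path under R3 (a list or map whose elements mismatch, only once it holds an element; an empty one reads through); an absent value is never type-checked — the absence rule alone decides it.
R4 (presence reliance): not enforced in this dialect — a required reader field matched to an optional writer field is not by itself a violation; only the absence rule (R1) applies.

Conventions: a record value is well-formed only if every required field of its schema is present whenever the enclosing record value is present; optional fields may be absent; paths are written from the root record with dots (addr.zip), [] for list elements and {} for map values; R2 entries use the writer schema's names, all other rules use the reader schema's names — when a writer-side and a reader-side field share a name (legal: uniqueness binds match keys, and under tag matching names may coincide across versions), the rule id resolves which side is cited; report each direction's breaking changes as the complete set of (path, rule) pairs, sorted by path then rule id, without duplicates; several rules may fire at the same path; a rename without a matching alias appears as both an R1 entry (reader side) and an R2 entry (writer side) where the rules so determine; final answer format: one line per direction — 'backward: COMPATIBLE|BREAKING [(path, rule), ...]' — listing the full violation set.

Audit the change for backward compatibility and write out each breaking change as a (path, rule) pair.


backward: COMPATIBLE []

the writer's type comes first in each Session pair
backward pass over Session, reader schema v2, writer schema v1:
  addr: Contact -> Contact, writer required; from addr
  email: string -> string, writer optional; from email
  active: bool -> bool, writer required; from active
  writer field score has no reader counterpart
  addr.duration: int64 -> int64, writer required; from addr.duration
  addr.locale: string -> string, writer required; from addr.locale
  addr.price: float32 -> float32, writer required; from addr.price
  addr.retries: int32 -> int32, writer optional; from addr.retries
  => backward verdict for Session: COMPATIBLE, no violations
checking off the Session differences that do not matter here:
  removed field score from record Session -> its effect on Session is confined to the forward direction, not asked
  field active in record Session: required changed to optional -> its effect on Session is confined to the forward direction, not asked
  field addr in record Session: required changed to optional -> its effect on Session is confined to the forward direction, not asked


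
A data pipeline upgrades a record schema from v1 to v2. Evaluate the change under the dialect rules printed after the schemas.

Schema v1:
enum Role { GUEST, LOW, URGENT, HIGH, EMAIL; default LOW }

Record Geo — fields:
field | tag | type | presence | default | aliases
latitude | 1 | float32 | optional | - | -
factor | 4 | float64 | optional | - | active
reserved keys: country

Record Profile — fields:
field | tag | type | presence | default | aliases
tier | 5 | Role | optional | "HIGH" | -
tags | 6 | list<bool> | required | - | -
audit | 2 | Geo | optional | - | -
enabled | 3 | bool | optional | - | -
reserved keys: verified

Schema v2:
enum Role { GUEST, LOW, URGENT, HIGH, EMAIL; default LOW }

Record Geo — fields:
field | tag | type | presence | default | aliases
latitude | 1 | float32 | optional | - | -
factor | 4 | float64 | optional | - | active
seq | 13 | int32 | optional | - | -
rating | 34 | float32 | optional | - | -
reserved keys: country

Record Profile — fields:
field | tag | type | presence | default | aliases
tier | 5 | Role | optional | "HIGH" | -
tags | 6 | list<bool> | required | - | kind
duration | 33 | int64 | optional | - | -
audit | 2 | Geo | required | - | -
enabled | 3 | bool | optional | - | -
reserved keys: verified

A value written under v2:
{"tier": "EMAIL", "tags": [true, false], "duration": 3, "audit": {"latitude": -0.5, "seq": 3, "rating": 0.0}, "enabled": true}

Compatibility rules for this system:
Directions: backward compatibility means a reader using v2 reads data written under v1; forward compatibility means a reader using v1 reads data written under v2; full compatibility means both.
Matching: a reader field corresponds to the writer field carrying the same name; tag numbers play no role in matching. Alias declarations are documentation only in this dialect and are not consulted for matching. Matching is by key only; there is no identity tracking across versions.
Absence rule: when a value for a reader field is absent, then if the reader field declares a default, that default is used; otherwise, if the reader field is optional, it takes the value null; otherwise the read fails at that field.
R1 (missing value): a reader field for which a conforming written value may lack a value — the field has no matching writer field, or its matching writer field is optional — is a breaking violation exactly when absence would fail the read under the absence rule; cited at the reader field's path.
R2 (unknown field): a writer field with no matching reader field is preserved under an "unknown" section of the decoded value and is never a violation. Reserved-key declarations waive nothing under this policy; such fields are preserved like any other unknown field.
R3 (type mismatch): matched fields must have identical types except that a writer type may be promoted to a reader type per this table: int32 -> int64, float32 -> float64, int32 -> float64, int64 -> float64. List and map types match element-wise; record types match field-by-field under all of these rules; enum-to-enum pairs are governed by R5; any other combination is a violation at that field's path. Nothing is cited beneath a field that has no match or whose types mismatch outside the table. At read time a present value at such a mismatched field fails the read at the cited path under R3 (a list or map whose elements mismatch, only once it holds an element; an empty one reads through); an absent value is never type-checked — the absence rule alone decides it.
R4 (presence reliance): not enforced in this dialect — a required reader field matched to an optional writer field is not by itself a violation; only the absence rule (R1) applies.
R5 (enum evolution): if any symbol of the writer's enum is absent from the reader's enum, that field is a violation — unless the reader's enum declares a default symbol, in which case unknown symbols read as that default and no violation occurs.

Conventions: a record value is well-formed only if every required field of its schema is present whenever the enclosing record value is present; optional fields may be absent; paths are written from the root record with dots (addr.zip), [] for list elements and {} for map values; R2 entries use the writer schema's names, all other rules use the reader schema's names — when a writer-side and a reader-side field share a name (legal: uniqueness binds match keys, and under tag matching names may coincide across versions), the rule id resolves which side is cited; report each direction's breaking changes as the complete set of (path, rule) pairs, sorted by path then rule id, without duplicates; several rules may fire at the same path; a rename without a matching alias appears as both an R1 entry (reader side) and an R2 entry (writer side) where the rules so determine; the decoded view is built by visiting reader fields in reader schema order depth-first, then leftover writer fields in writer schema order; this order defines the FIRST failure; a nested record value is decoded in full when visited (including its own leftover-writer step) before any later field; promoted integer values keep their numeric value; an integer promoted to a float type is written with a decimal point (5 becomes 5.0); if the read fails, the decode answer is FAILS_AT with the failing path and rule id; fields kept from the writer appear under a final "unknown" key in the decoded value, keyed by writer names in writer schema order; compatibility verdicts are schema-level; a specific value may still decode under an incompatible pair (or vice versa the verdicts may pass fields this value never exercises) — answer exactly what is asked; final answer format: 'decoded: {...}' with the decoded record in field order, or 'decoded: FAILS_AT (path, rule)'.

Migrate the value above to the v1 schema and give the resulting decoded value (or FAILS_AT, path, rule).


each type pair in Profile: writer, then reader
decode walk for Profile under reader schema v1:
  tier := "EMAIL"
  tags := [true, false]
  audit.latitude := -0.5
  audit.factor := null (absent, optional -> null)
  writer audit.seq: kept under "unknown"
  writer audit.rating: kept under "unknown"
  enabled := true
  writer duration: kept under "unknown"
  => decoded: {"tier": "EMAIL", "tags": [true, false], "audit": {"latitude": -0.5, "factor": null, "unknown": {"seq": 3, "rating": 0.0}}, "enabled": true, "unknown": {"duration": 3}}
the other Profile changes do not affect what is asked:
  field audit in record Profile: optional changed to required -> affects the rule determinations only; this particular Profile value decodes identically

decoded: {"tier": "EMAIL", "tags": [true, false], "audit": {"latitude": -0.5, "factor": null, "unknown": {"seq": 3, "rating": 0.0}}, "enabled": true, "unknown": {"duration": 3}}


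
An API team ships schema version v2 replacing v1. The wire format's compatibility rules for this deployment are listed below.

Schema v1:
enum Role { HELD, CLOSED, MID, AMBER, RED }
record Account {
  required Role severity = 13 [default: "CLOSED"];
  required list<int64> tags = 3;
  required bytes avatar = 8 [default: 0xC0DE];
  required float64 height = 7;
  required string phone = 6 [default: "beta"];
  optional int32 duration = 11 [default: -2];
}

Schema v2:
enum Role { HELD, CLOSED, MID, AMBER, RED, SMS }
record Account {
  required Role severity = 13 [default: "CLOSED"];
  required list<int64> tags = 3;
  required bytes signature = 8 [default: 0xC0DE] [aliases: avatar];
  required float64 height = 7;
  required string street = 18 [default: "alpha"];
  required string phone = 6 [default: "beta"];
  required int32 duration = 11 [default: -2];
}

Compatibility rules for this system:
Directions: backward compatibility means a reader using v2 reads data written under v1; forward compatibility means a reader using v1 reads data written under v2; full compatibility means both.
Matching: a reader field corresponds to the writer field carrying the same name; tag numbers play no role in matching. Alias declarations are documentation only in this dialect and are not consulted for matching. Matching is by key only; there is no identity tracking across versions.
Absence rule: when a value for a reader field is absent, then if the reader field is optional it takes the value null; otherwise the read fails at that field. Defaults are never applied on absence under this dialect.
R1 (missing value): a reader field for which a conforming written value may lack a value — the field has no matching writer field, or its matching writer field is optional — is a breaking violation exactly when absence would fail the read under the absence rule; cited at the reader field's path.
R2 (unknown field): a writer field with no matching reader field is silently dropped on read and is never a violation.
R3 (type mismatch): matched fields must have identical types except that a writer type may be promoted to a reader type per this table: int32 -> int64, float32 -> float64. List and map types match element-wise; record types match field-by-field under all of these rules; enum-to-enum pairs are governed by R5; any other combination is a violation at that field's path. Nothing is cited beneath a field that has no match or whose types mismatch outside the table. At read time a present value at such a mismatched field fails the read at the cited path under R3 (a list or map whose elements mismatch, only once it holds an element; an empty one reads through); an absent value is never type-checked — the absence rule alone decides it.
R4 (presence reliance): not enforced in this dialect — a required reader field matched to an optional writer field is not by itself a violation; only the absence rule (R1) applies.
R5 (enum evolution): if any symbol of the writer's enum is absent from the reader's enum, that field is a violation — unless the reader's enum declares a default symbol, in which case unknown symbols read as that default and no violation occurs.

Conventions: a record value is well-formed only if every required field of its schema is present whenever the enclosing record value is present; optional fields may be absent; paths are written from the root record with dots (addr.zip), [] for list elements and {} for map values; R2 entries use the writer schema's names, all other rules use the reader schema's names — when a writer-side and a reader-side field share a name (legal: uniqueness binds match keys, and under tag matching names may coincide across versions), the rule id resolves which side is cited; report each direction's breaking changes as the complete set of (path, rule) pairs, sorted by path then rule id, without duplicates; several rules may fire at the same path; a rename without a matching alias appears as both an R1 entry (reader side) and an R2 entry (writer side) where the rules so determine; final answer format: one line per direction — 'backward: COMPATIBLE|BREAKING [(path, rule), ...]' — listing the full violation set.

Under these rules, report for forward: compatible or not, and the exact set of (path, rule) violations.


each type pair in Account: writer, then reader
forward for Account (reader v1, writer v2):
  Role -> Role, writer required: severity aligns to severity
  list<int64> -> list<int64>, writer required: tags aligns to tags
  no writer field matches reader avatar
  float64 -> float64, writer required: height aligns to height
  string -> string, writer required: phone aligns to phone
  int32 -> int32, writer required: duration aligns to duration
  signature (writer side), unknown to reader
  street (writer side), unknown to reader
  rule R1 violated at avatar
  rule R5 violated at severity
  => forward verdict for Account: BREAKING, 2 violation(s)
remaining Account differences; none change what is asked:
  field duration in record Account: optional changed to required -> fires only in the backward direction of Account, which is not asked here
  added field street to record Account: required string, tag 18, default "alpha" (in v2 it sits immediately before phone) -> fires only in the backward direction of Account, which is not asked here

forward: BREAKING [(avatar, R1), (severity, R5)]


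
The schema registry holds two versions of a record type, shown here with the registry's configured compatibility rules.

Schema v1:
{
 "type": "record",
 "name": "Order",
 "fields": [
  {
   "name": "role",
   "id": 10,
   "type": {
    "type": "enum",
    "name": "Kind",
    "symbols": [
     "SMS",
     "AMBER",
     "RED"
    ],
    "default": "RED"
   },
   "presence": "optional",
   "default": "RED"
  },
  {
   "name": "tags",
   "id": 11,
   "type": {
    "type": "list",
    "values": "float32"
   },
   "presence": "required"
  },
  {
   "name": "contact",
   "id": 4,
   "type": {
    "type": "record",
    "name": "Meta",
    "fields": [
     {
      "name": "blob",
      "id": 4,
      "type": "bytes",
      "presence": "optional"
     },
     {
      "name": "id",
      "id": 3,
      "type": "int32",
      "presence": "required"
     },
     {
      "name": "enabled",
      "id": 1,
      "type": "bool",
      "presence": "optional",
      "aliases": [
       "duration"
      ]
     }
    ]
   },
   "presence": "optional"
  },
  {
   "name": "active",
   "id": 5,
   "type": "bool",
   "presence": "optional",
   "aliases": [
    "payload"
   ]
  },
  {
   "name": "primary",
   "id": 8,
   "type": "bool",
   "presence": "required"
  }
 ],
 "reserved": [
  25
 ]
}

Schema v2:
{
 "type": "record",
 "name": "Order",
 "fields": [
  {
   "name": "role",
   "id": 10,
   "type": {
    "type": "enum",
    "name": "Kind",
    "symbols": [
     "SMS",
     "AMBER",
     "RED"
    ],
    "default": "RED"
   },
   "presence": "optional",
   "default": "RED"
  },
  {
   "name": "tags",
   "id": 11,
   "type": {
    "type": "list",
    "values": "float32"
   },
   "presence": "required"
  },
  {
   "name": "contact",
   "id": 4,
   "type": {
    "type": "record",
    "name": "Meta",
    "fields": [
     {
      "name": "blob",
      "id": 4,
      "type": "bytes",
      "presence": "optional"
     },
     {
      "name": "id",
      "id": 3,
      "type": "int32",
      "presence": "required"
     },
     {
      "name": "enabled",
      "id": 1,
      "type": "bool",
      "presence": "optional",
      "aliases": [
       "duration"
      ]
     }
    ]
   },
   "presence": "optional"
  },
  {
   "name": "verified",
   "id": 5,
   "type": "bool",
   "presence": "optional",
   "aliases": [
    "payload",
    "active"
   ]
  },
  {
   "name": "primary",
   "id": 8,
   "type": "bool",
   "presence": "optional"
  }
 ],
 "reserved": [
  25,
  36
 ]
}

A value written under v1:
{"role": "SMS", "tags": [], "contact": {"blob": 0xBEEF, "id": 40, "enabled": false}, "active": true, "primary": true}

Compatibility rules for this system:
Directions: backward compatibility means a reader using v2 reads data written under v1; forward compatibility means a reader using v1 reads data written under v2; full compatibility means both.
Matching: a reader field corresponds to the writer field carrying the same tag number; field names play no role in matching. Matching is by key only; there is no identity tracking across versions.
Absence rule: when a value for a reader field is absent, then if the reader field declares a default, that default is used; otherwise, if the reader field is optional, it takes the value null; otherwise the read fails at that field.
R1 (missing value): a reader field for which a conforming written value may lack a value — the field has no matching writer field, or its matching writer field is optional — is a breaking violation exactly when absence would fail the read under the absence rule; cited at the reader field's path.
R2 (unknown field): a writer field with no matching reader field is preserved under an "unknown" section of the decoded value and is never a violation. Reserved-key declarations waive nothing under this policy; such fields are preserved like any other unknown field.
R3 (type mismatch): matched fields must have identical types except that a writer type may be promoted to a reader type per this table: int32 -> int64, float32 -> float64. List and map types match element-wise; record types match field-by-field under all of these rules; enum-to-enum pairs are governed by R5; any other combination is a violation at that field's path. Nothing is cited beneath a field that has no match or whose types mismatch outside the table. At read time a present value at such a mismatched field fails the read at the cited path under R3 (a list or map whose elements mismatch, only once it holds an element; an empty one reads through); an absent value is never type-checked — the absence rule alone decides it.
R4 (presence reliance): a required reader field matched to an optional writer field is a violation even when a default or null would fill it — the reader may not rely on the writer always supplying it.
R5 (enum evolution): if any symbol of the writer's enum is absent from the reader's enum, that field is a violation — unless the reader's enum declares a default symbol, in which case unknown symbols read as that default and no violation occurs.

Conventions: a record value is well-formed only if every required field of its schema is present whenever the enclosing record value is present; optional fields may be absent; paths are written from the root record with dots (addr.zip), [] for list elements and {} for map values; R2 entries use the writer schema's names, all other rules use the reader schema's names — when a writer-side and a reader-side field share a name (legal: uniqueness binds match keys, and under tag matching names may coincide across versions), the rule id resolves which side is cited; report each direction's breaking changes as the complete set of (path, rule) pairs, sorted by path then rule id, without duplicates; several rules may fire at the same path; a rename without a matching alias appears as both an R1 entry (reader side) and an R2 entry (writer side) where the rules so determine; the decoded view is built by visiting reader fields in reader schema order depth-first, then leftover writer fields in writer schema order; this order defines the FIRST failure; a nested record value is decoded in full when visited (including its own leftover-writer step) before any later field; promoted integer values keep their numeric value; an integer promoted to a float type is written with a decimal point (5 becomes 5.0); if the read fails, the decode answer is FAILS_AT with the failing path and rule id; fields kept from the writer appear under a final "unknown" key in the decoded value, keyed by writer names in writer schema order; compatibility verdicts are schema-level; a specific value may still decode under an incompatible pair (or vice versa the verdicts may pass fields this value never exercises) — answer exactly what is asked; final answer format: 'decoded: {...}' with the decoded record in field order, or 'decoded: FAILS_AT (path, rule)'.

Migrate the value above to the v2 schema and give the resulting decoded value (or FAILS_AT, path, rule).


each type pair in Order: writer, then reader
migrating the Order value to v2:
  role := "SMS"
  tags := []
  contact.blob := 0xBEEF
  contact.id := 40
  contact.enabled := false
  verified := true (from writer active)
  primary := true
  => decoded: {"role": "SMS", "tags": [], "contact": {"blob": 0xBEEF, "id": 40, "enabled": false}, "verified": true, "primary": true}
the rest of the Order diff is inert for this question:
  field primary in record Order: required changed to optional -> matters for Order compatibility verdicts, not for this value's decode

decoded: {"role": "SMS", "tags": [], "contact": {"blob": 0xBEEF, "id": 40, "enabled": false}, "verified": true, "primary": true}
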